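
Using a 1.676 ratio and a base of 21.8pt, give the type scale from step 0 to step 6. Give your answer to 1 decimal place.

Step 0: 21.8pt
Step 1: 21.8 × 1.676 = 36.5
Step 2: 21.8 × 1.676² = 61.2
Step 3: 21.8 × 1.676³ = 102.6
Step 4: 21.8 × 1.676⁴ = 172.0
Step 5: 21.8 × 1.676⁵ = 288.3
Step 6: 21.8 × 1.676⁶ = 483.2

21.8pt, 36.5pt, 61.2pt, 102.6pt, 172.0pt, 288.3pt, 483.2pt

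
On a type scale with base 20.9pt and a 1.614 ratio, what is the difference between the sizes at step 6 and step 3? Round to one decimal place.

281.6pt

Step 3: 20.9 × 1.614³ = 87.873pt
Step 6: 20.9 × 1.614⁶ = 369.460pt
Difference: 369.460 − 87.873 = 281.587pt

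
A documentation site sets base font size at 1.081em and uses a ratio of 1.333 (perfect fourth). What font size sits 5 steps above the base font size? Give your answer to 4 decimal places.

4.5496em

Every step multiplies by the scale ratio.
1.081 × 1.333⁵ = 1.081 × 4.20873 ≈ 4.5496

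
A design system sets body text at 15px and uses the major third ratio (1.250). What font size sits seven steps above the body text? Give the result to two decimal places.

71.53px

Every step multiplies by the scale ratio.
15.0 × 1.250⁷ = 15.0 × 4.76837 ≈ 71.53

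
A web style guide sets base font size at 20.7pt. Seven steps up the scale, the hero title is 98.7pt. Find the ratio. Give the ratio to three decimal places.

1.250

The ratio satisfies 20.7 × r⁷ = 98.7, so r = (98.7 / 20.7)^(1/7).
r = 4.7681^(1/7) ≈ 1.2500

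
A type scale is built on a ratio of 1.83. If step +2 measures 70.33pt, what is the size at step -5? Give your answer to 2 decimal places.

70.33 ÷ 1.83⁷ = 70.33 ÷ 68.73179 ≈ 1.023

1.02pt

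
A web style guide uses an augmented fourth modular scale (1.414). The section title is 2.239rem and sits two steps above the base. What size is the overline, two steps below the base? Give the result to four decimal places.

0.5601rem

Moving from step +2 to step -2 is 4 steps down, so divide by r⁴.
2.239 ÷ 1.414⁴ = 2.239 ÷ 3.99758 ≈ 0.5601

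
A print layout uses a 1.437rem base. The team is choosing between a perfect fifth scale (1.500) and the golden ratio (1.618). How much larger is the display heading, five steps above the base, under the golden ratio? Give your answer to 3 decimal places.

Perfect fifth: 1.437 × 1.500⁵ = 10.91222rem
Golden ratio: 1.437 × 1.618⁵ = 15.93490rem
Difference: 15.93490 − 10.91222 = 5.02268rem

5.023rem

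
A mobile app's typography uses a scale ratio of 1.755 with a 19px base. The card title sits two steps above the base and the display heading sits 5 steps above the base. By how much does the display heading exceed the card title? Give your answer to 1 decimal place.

257.8px

Step 2: 19.0 × 1.755² = 58.520px
Step 5: 19.0 × 1.755⁵ = 316.329px
Difference: 316.329 − 58.520 = 257.809px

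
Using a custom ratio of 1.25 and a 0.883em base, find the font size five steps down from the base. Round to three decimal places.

0.883 ÷ 1.25⁵ = 0.883 ÷ 3.05176 ≈ 0.289

0.289em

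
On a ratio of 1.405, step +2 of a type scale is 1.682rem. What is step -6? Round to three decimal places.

0.111rem

The gap is -6 − (2) = -8 steps, so the factor is 1.405^-8.
1.682 ÷ 1.405⁸ = 1.682 ÷ 15.18485 ≈ 0.111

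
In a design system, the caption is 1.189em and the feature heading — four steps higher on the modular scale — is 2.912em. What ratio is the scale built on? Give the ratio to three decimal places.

r⁴ = 2.912 / 1.189, so r = (2.912/1.189)^(1/4).
r = 2.4491^(1/4) ≈ 1.2510

1.251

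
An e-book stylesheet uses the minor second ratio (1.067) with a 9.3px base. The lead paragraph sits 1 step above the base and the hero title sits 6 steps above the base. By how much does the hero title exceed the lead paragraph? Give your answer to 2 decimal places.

Step 1: 9.3 × 1.067 = 9.9231px
Step 6: 9.3 × 1.067⁶ = 13.7236px
Difference: 13.7236 − 9.9231 = 3.8005px

3.80px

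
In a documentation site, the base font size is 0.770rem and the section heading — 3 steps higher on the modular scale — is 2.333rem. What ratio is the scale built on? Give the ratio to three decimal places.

1.447

r³ = 2.333 / 0.770, so r = (2.333/0.770)^(1/3).
r = 3.0299^(1/3) ≈ 1.4470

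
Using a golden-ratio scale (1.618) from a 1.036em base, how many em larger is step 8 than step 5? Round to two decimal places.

Step 5: 1.036 × 1.618⁵ = 11.4882em
Step 8: 1.036 × 1.618⁸ = 48.6618em
Difference: 48.6618 − 11.4882 = 37.1736em

37.17em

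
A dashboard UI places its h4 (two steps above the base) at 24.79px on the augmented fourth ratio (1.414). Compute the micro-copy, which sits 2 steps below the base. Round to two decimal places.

Moving from step +2 to step -2 is 4 steps down, so divide by r⁴.
24.79 ÷ 1.414⁴ = 24.79 ÷ 3.99758 ≈ 6.201

6.20px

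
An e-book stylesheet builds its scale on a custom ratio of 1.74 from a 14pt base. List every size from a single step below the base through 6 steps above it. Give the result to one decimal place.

8.0pt, 14.0pt, 24.4pt, 42.4pt, 73.8pt, 128.3pt, 223.3pt, 388.5pt

Step -1: 14.0 ÷ 1.74 = 8.0
Step 0: 14pt
Step 1: 14.0 × 1.74 = 24.4
Step 2: 14.0 × 1.74² = 42.4
Step 3: 14.0 × 1.74³ = 73.8
Step 4: 14.0 × 1.74⁴ = 128.3
Step 5: 14.0 × 1.74⁵ = 223.3
Step 6: 14.0 × 1.74⁶ = 388.5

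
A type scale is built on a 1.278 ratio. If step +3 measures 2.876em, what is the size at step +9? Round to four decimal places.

Moving from step +3 to step +9 is 6 steps up, so multiply by r⁶.
2.876 × 1.278⁶ = 2.876 × 4.35698 ≈ 12.5307

12.5307em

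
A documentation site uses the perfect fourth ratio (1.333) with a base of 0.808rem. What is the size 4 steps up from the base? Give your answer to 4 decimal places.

A modular type scale is a geometric sequence: sizeₙ = base × rⁿ.
0.808 × 1.333⁴ = 0.808 × 3.15733 ≈ 2.5511

2.5511rem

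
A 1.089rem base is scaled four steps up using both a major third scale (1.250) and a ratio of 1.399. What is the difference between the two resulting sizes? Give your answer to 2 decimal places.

Major third: 1.089 × 1.250⁴ = 2.6587rem
At 1.399: 1.089 × 1.399⁴ = 4.1716rem
Difference: 4.1716 − 2.6587 = 1.5129rem

1.51rem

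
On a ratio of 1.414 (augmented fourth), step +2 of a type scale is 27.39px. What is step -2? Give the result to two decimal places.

6.85px

Moving from step +2 to step -2 is 4 steps down, so divide by r⁴.
27.39 ÷ 1.414⁴ = 27.39 ÷ 3.99758 ≈ 6.852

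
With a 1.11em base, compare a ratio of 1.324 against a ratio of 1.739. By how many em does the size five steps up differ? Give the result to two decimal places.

At 1.324: 1.11 × 1.324⁵ = 4.5161em
At 1.739: 1.11 × 1.739⁵ = 17.6531em
Difference: 17.6531 − 4.5161 = 13.1370em

13.14em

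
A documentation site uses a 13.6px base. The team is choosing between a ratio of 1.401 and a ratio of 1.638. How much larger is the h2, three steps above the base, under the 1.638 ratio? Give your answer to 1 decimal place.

22.4px

At 1.401: 13.6 × 1.401³ = 37.398px
At 1.638: 13.6 × 1.638³ = 59.770px
Difference: 59.770 − 37.398 = 22.372px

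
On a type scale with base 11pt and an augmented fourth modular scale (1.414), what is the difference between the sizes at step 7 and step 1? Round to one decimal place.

Step 1: 11.0 × 1.414 = 15.554pt
Step 7: 11.0 × 1.414⁷ = 124.319pt
Difference: 124.319 − 15.554 = 108.765pt

108.8pt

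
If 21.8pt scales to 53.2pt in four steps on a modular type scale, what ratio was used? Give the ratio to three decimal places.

1.250

r⁴ = 53.2 / 21.8, so r = (53.2/21.8)^(1/4).
r = 2.4404^(1/4) ≈ 1.2499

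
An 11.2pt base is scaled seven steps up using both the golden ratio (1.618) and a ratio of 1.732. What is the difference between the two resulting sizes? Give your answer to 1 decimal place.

198.5pt

Golden ratio: 11.2 × 1.618⁷ = 325.138pt
At 1.732: 11.2 × 1.732⁷ = 523.665pt
Difference: 523.665 − 325.138 = 198.527pt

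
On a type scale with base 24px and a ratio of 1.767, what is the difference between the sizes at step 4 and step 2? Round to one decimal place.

Step 2: 24.0 × 1.767² = 74.935px
Step 4: 24.0 × 1.767⁴ = 233.969px
Difference: 233.969 − 74.935 = 159.034px

159.0px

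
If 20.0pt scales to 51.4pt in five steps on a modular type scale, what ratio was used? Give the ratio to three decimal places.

1.208

r⁵ = 51.4 / 20.0, so r = (51.4/20.0)^(1/5).
r = 2.5700^(1/5) ≈ 1.2078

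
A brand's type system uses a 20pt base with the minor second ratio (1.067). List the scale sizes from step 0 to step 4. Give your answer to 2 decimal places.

20.00pt, 21.34pt, 22.77pt, 24.30pt, 25.92pt

Step 0: 20pt
Step 1: 20.0 × 1.067 = 21.34
Step 2: 20.0 × 1.067² = 22.77
Step 3: 20.0 × 1.067³ = 24.30
Step 4: 20.0 × 1.067⁴ = 25.92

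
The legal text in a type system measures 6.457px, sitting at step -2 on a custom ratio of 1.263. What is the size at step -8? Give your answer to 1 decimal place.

1.6px

6.457 ÷ 1.263⁶ = 6.457 ÷ 4.05901 ≈ 1.591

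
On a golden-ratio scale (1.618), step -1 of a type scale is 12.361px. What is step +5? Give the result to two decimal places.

12.361 × 1.618⁶ = 12.361 × 17.94201 ≈ 221.781

221.78px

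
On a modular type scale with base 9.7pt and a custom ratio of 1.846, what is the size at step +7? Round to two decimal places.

9.7 × 1.846⁷ = 9.7 × 73.05028 ≈ 708.59

708.59pt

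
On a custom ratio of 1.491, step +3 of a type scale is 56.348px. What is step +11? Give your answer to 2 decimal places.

1376.26px

The gap is 11 − (3) = 8 steps, so the factor is 1.491^8.
56.348 × 1.491⁸ = 56.348 × 24.42424 ≈ 1376.257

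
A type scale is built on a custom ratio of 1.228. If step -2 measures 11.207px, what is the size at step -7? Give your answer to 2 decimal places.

4.01px

11.207 ÷ 1.228⁵ = 11.207 ÷ 2.79249 ≈ 4.013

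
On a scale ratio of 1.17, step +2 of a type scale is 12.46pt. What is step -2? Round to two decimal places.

6.65pt

The gap is -2 − (2) = -4 steps, so the factor is 1.17^-4.
12.46 ÷ 1.17⁴ = 12.46 ÷ 1.87389 ≈ 6.649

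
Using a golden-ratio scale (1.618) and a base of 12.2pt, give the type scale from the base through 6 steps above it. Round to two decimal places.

Step 0: 12.2pt
Step 1: 12.2 × 1.618 = 19.74
Step 2: 12.2 × 1.618² = 31.94
Step 3: 12.2 × 1.618³ = 51.68
Step 4: 12.2 × 1.618⁴ = 83.61
Step 5: 12.2 × 1.618⁵ = 135.29
Step 6: 12.2 × 1.618⁶ = 218.89

12.20pt, 19.74pt, 31.94pt, 51.68pt, 83.61pt, 135.29pt, 218.89pt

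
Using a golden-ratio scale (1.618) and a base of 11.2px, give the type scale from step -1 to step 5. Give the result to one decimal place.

Step -1: 11.2 ÷ 1.618 = 6.9
Step 0: 11.2px
Step 1: 11.2 × 1.618 = 18.1
Step 2: 11.2 × 1.618² = 29.3
Step 3: 11.2 × 1.618³ = 47.4
Step 4: 11.2 × 1.618⁴ = 76.8
Step 5: 11.2 × 1.618⁵ = 124.2

6.9px, 11.2px, 18.1px, 29.3px, 47.4px, 76.8px, 124.2px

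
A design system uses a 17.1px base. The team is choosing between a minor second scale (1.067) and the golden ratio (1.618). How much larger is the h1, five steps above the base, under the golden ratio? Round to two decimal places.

165.97px

Minor second: 17.1 × 1.067⁵ = 23.6493px
Golden ratio: 17.1 × 1.618⁵ = 189.6220px
Difference: 189.6220 − 23.6493 = 165.9727px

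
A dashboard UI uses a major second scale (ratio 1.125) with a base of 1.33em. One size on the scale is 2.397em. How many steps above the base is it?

1.125ⁿ = 2.397 / 1.33 = 1.8023
n = ln(1.8023) / ln(1.125) = 0.5890 / 0.1178 ≈ 5.00

5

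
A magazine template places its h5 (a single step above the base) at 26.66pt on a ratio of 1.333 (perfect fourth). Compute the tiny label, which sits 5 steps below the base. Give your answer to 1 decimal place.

Moving from step +1 to step -5 is 6 steps down, so divide by r⁶.
26.66 ÷ 1.333⁶ = 26.66 ÷ 5.61023 ≈ 4.752

4.8pt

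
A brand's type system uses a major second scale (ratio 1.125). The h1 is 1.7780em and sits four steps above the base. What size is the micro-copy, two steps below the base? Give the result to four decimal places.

0.8770em

The gap is -2 − (4) = -6 steps, so the factor is 1.125^-6.
1.7780 ÷ 1.125⁶ = 1.7780 ÷ 2.02729 ≈ 0.8770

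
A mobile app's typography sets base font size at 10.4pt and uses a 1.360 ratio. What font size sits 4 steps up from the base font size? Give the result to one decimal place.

35.6pt

10.4 × 1.360⁴ = 10.4 × 3.42102 ≈ 35.58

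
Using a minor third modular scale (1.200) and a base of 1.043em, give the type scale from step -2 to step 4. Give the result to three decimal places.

Step -2: 1.043 ÷ 1.200² = 0.724
Step -1: 1.043 ÷ 1.200 = 0.869
Step 0: 1.043em
Step 1: 1.043 × 1.200 = 1.252
Step 2: 1.043 × 1.200² = 1.502
Step 3: 1.043 × 1.200³ = 1.802
Step 4: 1.043 × 1.200⁴ = 2.163

0.724em, 0.869em, 1.043em, 1.252em, 1.502em, 1.802em, 2.163em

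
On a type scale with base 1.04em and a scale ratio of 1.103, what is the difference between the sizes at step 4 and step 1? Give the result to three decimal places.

0.392em

Step 1: 1.04 × 1.103 = 1.14712em
Step 4: 1.04 × 1.103⁴ = 1.53934em
Difference: 1.53934 − 1.14712 = 0.39222em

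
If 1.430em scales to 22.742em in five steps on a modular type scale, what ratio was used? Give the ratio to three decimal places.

1.739

The ratio satisfies 1.430 × r⁵ = 22.742, so r = (22.742 / 1.430)^(1/5).
r = 15.9035^(1/5) ≈ 1.7390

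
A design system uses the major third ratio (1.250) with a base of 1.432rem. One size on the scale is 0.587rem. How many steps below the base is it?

1.250ⁿ = 1.432 / 0.587 = 2.4395
n = ln(2.4395) / ln(1.250) = 0.8918 / 0.2231 ≈ 4.00

4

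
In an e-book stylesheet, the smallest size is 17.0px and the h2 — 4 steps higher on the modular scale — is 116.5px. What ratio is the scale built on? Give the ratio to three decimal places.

1.618

The ratio satisfies 17.0 × r⁴ = 116.5, so r = (116.5 / 17.0)^(1/4).
r = 6.8529^(1/4) ≈ 1.6180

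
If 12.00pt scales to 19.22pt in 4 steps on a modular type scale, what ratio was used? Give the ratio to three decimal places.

1.125

The ratio satisfies 12.00 × r⁴ = 19.22, so r = (19.22 / 12.00)^(1/4).
r = 1.6017^(1/4) ≈ 1.1250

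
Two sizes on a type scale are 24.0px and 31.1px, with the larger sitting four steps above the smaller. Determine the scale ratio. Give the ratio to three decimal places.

1.067

r⁴ = 31.1 / 24.0, so r = (31.1/24.0)^(1/4).
r = 1.2958^(1/4) ≈ 1.0669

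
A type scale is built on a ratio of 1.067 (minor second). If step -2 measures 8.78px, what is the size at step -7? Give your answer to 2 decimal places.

Moving from step -2 to step -7 is 5 steps down, so divide by r⁵.
8.78 ÷ 1.067⁵ = 8.78 ÷ 1.38300 ≈ 6.349

6.35px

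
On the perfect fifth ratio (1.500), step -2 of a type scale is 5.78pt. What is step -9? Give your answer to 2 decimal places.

0.34pt

5.78 ÷ 1.500⁷ = 5.78 ÷ 17.08594 ≈ 0.338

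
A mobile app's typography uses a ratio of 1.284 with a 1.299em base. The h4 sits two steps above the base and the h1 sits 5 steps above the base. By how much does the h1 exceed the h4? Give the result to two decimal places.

Step 2: 1.299 × 1.284² = 2.1416em
Step 5: 1.299 × 1.284⁵ = 4.5335em
Difference: 4.5335 − 2.1416 = 2.3919em

2.39em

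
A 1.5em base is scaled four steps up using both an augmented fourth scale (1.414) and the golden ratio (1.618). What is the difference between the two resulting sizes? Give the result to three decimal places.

Augmented fourth: 1.5 × 1.414⁴ = 5.99638em
Golden ratio: 1.5 × 1.618⁴ = 10.28029em
Difference: 10.28029 − 5.99638 = 4.28391em

4.284em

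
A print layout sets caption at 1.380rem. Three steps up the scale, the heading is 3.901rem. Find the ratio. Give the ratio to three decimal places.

1.414

r³ = 3.901 / 1.380, so r = (3.901/1.380)^(1/3).
r = 2.8268^(1/3) ≈ 1.4139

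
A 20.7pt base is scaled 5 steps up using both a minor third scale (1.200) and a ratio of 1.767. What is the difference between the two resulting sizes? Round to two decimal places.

305.07pt

Minor third: 20.7 × 1.200⁵ = 51.5082pt
At 1.767: 20.7 × 1.767⁵ = 356.5768pt
Difference: 356.5768 − 51.5082 = 305.0686pt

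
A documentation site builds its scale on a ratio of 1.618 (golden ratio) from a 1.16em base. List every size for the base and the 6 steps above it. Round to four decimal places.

1.1600em, 1.8769em, 3.0368em, 4.9135em, 7.9501em, 12.8632em, 20.8127em

Step 0: 1.16em
Step 1: 1.16 × 1.618 = 1.8769
Step 2: 1.16 × 1.618² = 3.0368
Step 3: 1.16 × 1.618³ = 4.9135
Step 4: 1.16 × 1.618⁴ = 7.9501
Step 5: 1.16 × 1.618⁵ = 12.8632
Step 6: 1.16 × 1.618⁶ = 20.8127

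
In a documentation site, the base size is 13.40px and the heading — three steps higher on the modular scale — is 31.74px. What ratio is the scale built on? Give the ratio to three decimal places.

1.333

r³ = 31.74 / 13.40, so r = (31.74/13.40)^(1/3).
r = 2.3687^(1/3) ≈ 1.3330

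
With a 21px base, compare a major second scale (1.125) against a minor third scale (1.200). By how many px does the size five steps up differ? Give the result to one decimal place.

Major second: 21.0 × 1.125⁵ = 37.843px
Minor third: 21.0 × 1.200⁵ = 52.255px
Difference: 52.255 − 37.843 = 14.412px

14.4px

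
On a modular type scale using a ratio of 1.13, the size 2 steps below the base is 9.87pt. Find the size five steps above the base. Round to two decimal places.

Moving from step -2 to step +5 is 7 steps up, so multiply by r⁷.
9.87 × 1.13⁷ = 9.87 × 2.35261 ≈ 23.220

23.22pt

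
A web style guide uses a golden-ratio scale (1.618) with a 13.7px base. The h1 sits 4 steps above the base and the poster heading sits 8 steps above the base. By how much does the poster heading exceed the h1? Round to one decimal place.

549.6px

Step 4: 13.7 × 1.618⁴ = 93.893px
Step 8: 13.7 × 1.618⁸ = 643.500px
Difference: 643.500 − 93.893 = 549.607px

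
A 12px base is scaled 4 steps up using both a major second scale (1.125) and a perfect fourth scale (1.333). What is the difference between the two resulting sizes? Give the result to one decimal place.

18.7px

Major second: 12.0 × 1.125⁴ = 19.222px
Perfect fourth: 12.0 × 1.333⁴ = 37.888px
Difference: 37.888 − 19.222 = 18.666px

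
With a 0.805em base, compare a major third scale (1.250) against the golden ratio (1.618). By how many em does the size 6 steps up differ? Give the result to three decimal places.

11.372em

Major third: 0.805 × 1.250⁶ = 3.07083em
Golden ratio: 0.805 × 1.618⁶ = 14.44332em
Difference: 14.44332 − 3.07083 = 11.37249em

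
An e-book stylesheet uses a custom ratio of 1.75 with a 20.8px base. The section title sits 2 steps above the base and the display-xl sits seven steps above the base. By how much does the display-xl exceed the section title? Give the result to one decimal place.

981.8px

Step 2: 20.8 × 1.75² = 63.700px
Step 7: 20.8 × 1.75⁷ = 1045.514px
Difference: 1045.514 − 63.700 = 981.814px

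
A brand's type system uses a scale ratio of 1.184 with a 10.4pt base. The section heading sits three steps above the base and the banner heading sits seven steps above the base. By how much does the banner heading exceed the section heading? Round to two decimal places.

16.66pt

Step 3: 10.4 × 1.184³ = 17.2619pt
Step 7: 10.4 × 1.184⁷ = 33.9231pt
Difference: 33.9231 − 17.2619 = 16.6612pt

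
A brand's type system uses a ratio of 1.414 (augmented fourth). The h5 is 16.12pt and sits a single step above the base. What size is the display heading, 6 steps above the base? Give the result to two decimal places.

91.12pt

16.12 × 1.414⁵ = 16.12 × 5.65258 ≈ 91.120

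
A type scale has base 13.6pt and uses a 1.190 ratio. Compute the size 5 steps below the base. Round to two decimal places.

5.70pt

13.6 ÷ 1.190⁵ = 13.6 ÷ 2.38635 ≈ 5.70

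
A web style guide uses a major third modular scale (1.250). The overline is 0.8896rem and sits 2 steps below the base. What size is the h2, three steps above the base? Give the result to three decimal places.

2.715rem

0.8896 × 1.250⁵ = 0.8896 × 3.05176 ≈ 2.715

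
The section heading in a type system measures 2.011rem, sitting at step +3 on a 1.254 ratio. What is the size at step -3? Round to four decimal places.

0.5172rem

The gap is -3 − (3) = -6 steps, so the factor is 1.254^-6.
2.011 ÷ 1.254⁶ = 2.011 ÷ 3.88853 ≈ 0.5172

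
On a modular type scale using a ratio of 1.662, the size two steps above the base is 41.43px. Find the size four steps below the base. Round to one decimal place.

2.0px

Moving from step +2 to step -4 is 6 steps down, so divide by r⁶.
41.43 ÷ 1.662⁶ = 41.43 ÷ 21.07590 ≈ 1.966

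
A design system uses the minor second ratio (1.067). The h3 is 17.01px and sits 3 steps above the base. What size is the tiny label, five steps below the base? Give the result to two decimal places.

17.01 ÷ 1.067⁸ = 17.01 ÷ 1.68002 ≈ 10.125

10.12px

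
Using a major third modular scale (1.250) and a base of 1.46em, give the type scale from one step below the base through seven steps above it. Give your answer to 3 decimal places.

1.168em, 1.460em, 1.825em, 2.281em, 2.852em, 3.564em, 4.456em, 5.569em, 6.962em

Step -1: 1.46 ÷ 1.250 = 1.168
Step 0: 1.46em
Step 1: 1.46 × 1.250 = 1.825
Step 2: 1.46 × 1.250² = 2.281
Step 3: 1.46 × 1.250³ = 2.852
Step 4: 1.46 × 1.250⁴ = 3.564
Step 5: 1.46 × 1.250⁵ = 4.456
Step 6: 1.46 × 1.250⁶ = 5.569
Step 7: 1.46 × 1.250⁷ = 6.962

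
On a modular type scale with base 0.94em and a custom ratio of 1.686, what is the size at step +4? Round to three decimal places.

7.596em

0.94 × 1.686⁴ = 0.94 × 8.08035 ≈ 7.596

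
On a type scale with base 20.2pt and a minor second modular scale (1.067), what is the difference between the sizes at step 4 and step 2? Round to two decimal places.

Step 2: 20.2 × 1.067² = 22.9975pt
Step 4: 20.2 × 1.067⁴ = 26.1824pt
Difference: 26.1824 − 22.9975 = 3.1849pt

3.18pt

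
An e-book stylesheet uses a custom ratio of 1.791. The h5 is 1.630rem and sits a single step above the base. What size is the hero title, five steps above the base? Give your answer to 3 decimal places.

Moving from step +1 to step +5 is 4 steps up, so multiply by r⁴.
1.630 × 1.791⁴ = 1.630 × 10.28922 ≈ 16.771

16.771rem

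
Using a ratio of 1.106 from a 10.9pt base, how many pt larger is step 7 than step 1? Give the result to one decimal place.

10.0pt

Step 1: 10.9 × 1.106 = 12.055pt
Step 7: 10.9 × 1.106⁷ = 22.065pt
Difference: 22.065 − 12.055 = 10.010pt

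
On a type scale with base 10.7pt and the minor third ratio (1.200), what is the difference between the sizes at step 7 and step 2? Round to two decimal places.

Step 2: 10.7 × 1.200² = 15.4080pt
Step 7: 10.7 × 1.200⁷ = 38.3400pt
Difference: 38.3400 − 15.4080 = 22.9320pt

22.93pt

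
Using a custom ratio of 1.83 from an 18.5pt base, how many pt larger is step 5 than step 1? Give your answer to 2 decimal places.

345.83pt

Step 1: 18.5 × 1.83 = 33.8550pt
Step 5: 18.5 × 1.83⁵ = 379.6883pt
Difference: 379.6883 − 33.8550 = 345.8333pt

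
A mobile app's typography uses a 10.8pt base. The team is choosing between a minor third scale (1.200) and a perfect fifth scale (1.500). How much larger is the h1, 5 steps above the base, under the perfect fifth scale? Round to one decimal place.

55.1pt

Minor third: 10.8 × 1.200⁵ = 26.874pt
Perfect fifth: 10.8 × 1.500⁵ = 82.013pt
Difference: 82.013 − 26.874 = 55.139pt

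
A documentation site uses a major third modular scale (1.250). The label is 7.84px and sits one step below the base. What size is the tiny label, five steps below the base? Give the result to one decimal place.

3.2px

7.84 ÷ 1.250⁴ = 7.84 ÷ 2.44141 ≈ 3.211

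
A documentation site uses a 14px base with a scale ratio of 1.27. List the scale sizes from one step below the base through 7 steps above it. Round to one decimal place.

Step -1: 14.0 ÷ 1.27 = 11.0
Step 0: 14px
Step 1: 14.0 × 1.27 = 17.8
Step 2: 14.0 × 1.27² = 22.6
Step 3: 14.0 × 1.27³ = 28.7
Step 4: 14.0 × 1.27⁴ = 36.4
Step 5: 14.0 × 1.27⁵ = 46.3
Step 6: 14.0 × 1.27⁶ = 58.7
Step 7: 14.0 × 1.27⁷ = 74.6

11.0px, 14.0px, 17.8px, 22.6px, 28.7px, 36.4px, 46.3px, 58.7px, 74.6px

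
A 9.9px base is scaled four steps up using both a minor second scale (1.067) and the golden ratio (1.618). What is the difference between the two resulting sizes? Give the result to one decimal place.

Minor second: 9.9 × 1.067⁴ = 12.832px
Golden ratio: 9.9 × 1.618⁴ = 67.850px
Difference: 67.850 − 12.832 = 55.018px

55.0px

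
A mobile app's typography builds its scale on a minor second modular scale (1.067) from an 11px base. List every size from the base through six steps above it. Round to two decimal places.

11.00px, 11.74px, 12.52px, 13.36px, 14.26px, 15.21px, 16.23px

Step 0: 11px
Step 1: 11.0 × 1.067 = 11.74
Step 2: 11.0 × 1.067² = 12.52
Step 3: 11.0 × 1.067³ = 13.36
Step 4: 11.0 × 1.067⁴ = 14.26
Step 5: 11.0 × 1.067⁵ = 15.21
Step 6: 11.0 × 1.067⁶ = 16.23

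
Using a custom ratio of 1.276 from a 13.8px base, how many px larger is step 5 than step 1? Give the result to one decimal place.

Step 1: 13.8 × 1.276 = 17.609px
Step 5: 13.8 × 1.276⁵ = 46.680px
Difference: 46.680 − 17.609 = 29.071px

29.1px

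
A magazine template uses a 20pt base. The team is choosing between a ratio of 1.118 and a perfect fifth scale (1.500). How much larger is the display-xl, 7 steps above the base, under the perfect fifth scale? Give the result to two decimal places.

At 1.118: 20.0 × 1.118⁷ = 43.6639pt
Perfect fifth: 20.0 × 1.500⁷ = 341.7188pt
Difference: 341.7188 − 43.6639 = 298.0549pt

298.05pt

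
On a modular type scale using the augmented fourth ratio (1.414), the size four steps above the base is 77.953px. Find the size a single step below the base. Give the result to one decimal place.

Moving from step +4 to step -1 is 5 steps down, so divide by r⁵.
77.953 ÷ 1.414⁵ = 77.953 ÷ 5.65258 ≈ 13.791

13.8px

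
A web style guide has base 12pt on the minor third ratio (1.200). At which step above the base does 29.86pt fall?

1.200ⁿ = 29.86 / 12 = 2.4883
n = ln(2.4883) / ln(1.200) = 0.9116 / 0.1823 ≈ 5.00

5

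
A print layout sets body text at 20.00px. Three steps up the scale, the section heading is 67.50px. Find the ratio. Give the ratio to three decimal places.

1.500

The ratio satisfies 20.00 × r³ = 67.50, so r = (67.50 / 20.00)^(1/3).
r = 3.3750^(1/3) ≈ 1.5000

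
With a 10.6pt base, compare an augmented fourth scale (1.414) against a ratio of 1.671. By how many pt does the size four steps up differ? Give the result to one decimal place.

40.3pt

Augmented fourth: 10.6 × 1.414⁴ = 42.374pt
At 1.671: 10.6 × 1.671⁴ = 82.644pt
Difference: 82.644 − 42.374 = 40.270pt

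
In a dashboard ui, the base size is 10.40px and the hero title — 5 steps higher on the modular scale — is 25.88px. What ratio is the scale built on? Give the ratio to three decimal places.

1.200

r⁵ = 25.88 / 10.40, so r = (25.88/10.40)^(1/5).
r = 2.4885^(1/5) ≈ 1.2000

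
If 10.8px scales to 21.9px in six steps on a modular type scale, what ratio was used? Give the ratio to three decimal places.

1.125

r⁶ = 21.9 / 10.8, so r = (21.9/10.8)^(1/6).
r = 2.0278^(1/6) ≈ 1.1250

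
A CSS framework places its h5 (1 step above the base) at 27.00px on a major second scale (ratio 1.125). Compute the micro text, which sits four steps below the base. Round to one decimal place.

15.0px

27.00 ÷ 1.125⁵ = 27.00 ÷ 1.80203 ≈ 14.983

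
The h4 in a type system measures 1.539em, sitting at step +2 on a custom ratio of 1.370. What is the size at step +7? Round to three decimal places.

1.539 × 1.370⁵ = 1.539 × 4.82617 ≈ 7.427

7.427em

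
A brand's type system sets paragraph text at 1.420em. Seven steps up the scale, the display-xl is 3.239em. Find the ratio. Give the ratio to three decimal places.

The ratio satisfies 1.420 × r⁷ = 3.239, so r = (3.239 / 1.420)^(1/7).
r = 2.2810^(1/7) ≈ 1.1250

1.125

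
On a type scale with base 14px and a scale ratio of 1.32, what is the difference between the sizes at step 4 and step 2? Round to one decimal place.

Step 2: 14.0 × 1.32² = 24.394px
Step 4: 14.0 × 1.32⁴ = 42.503px
Difference: 42.503 − 24.394 = 18.109px

18.1px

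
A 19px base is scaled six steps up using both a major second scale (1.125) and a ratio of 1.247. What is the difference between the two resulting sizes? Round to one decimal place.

Major second: 19.0 × 1.125⁶ = 38.518px
At 1.247: 19.0 × 1.247⁶ = 71.442px
Difference: 71.442 − 38.518 = 32.924px

32.9px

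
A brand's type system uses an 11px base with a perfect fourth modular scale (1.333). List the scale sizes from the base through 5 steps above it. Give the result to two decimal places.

11.00px, 14.66px, 19.55px, 26.05px, 34.73px, 46.30px

Step 0: 11px
Step 1: 11.0 × 1.333 = 14.66
Step 2: 11.0 × 1.333² = 19.55
Step 3: 11.0 × 1.333³ = 26.05
Step 4: 11.0 × 1.333⁴ = 34.73
Step 5: 11.0 × 1.333⁵ = 46.30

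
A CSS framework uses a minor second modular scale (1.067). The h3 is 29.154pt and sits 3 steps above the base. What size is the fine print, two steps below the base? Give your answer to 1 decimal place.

29.154 ÷ 1.067⁵ = 29.154 ÷ 1.38300 ≈ 21.080

21.1pt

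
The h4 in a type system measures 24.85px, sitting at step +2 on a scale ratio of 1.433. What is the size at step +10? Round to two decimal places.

The gap is 10 − (2) = 8 steps, so the factor is 1.433^8.
24.85 × 1.433⁸ = 24.85 × 17.78155 ≈ 441.871

441.87px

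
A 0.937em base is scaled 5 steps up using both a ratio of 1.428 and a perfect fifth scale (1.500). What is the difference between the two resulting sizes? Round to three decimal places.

At 1.428: 0.937 × 1.428⁵ = 5.56392em
Perfect fifth: 0.937 × 1.500⁵ = 7.11534em
Difference: 7.11534 − 5.56392 = 1.55142em

1.551em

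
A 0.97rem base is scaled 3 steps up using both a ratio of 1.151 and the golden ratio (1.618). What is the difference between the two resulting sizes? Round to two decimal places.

At 1.151: 0.97 × 1.151³ = 1.4791rem
Golden ratio: 0.97 × 1.618³ = 4.1087rem
Difference: 4.1087 − 1.4791 = 2.6296rem

2.63rem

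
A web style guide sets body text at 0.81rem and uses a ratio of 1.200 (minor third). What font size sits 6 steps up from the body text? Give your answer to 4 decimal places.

2.4186rem

Each step on a modular scale multiplies by the ratio, so the size n steps from the base is base × ratioⁿ.
0.81 × 1.200⁶ = 0.81 × 2.98598 ≈ 2.4186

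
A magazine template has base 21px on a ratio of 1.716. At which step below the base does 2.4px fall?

4

1.716ⁿ = 21 / 2.4 = 8.7500
n = ln(8.7500) / ln(1.716) = 2.1691 / 0.5400 ≈ 4.02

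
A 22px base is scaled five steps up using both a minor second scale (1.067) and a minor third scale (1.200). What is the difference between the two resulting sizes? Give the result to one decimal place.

24.3px

Minor second: 22.0 × 1.067⁵ = 30.426px
Minor third: 22.0 × 1.200⁵ = 54.743px
Difference: 54.743 − 30.426 = 24.317px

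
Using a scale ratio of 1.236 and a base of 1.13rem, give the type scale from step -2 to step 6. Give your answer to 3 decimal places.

Step -2: 1.13 ÷ 1.236² = 0.740
Step -1: 1.13 ÷ 1.236 = 0.914
Step 0: 1.13rem
Step 1: 1.13 × 1.236 = 1.397
Step 2: 1.13 × 1.236² = 1.726
Step 3: 1.13 × 1.236³ = 2.134
Step 4: 1.13 × 1.236⁴ = 2.637
Step 5: 1.13 × 1.236⁵ = 3.260
Step 6: 1.13 × 1.236⁶ = 4.029

0.740rem, 0.914rem, 1.130rem, 1.397rem, 1.726rem, 2.134rem, 2.637rem, 3.260rem, 4.029rem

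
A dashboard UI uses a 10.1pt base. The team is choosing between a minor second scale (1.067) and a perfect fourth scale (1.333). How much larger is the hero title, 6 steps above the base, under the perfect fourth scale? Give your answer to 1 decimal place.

41.8pt

Minor second: 10.1 × 1.067⁶ = 14.904pt
Perfect fourth: 10.1 × 1.333⁶ = 56.663pt
Difference: 56.663 − 14.904 = 41.759pt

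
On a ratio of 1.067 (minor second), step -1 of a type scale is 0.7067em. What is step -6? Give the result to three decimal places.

The gap is -6 − (-1) = -5 steps, so the factor is 1.067^-5.
0.7067 ÷ 1.067⁵ = 0.7067 ÷ 1.38300 ≈ 0.511

0.511em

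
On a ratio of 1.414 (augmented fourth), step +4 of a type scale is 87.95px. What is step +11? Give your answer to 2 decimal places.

993.99px

The gap is 11 − (4) = 7 steps, so the factor is 1.414^7.
87.95 × 1.414⁷ = 87.95 × 11.30175 ≈ 993.989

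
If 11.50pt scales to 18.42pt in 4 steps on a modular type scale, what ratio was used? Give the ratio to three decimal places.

r⁴ = 18.42 / 11.50, so r = (18.42/11.50)^(1/4).
r = 1.6017^(1/4) ≈ 1.1250

1.125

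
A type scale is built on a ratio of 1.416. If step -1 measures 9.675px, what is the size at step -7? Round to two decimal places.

Moving from step -1 to step -7 is 6 steps down, so divide by r⁶.
9.675 ÷ 1.416⁶ = 9.675 ÷ 8.06083 ≈ 1.200

1.20px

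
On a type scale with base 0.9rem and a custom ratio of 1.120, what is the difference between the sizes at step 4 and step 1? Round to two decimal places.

Step 1: 0.9 × 1.120 = 1.0080rem
Step 4: 0.9 × 1.120⁴ = 1.4162rem
Difference: 1.4162 − 1.0080 = 0.4082rem

0.41rem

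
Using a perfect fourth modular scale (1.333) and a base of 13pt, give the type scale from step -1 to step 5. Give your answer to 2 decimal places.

Step -1: 13.0 ÷ 1.333 = 9.75
Step 0: 13pt
Step 1: 13.0 × 1.333 = 17.33
Step 2: 13.0 × 1.333² = 23.10
Step 3: 13.0 × 1.333³ = 30.79
Step 4: 13.0 × 1.333⁴ = 41.05
Step 5: 13.0 × 1.333⁵ = 54.71

9.75pt, 13.00pt, 17.33pt, 23.10pt, 30.79pt, 41.05pt, 54.71pt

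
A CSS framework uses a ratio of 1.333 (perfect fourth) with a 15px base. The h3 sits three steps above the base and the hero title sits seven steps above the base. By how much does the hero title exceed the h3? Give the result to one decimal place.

Step 3: 15.0 × 1.333³ = 35.529px
Step 7: 15.0 × 1.333⁷ = 112.177px
Difference: 112.177 − 35.529 = 76.648px

76.6px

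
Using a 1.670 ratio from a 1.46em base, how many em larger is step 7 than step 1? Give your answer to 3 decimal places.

Step 1: 1.46 × 1.670 = 2.43820em
Step 7: 1.46 × 1.670⁷ = 52.88934em
Difference: 52.88934 − 2.43820 = 50.45114em

50.451em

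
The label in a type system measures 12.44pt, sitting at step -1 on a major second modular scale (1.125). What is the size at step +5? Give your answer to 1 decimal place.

25.2pt

12.44 × 1.125⁶ = 12.44 × 2.02729 ≈ 25.219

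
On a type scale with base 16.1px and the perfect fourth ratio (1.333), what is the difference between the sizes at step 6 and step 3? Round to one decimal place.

52.2px

Step 3: 16.1 × 1.333³ = 38.134px
Step 6: 16.1 × 1.333⁶ = 90.325px
Difference: 90.325 − 38.134 = 52.191px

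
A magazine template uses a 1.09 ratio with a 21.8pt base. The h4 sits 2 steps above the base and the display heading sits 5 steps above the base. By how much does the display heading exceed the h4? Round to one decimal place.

Step 2: 21.8 × 1.09² = 25.901pt
Step 5: 21.8 × 1.09⁵ = 33.542pt
Difference: 33.542 − 25.901 = 7.641pt

7.6pt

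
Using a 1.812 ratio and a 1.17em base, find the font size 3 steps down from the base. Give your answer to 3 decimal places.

A modular type scale is a geometric sequence: sizeₙ = base × rⁿ.
1.17 ÷ 1.812³ = 1.17 ÷ 5.94942 ≈ 0.197

0.197em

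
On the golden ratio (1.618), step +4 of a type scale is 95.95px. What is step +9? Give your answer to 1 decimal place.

Moving from step +4 to step +9 is 5 steps up, so multiply by r⁵.
95.95 × 1.618⁵ = 95.95 × 11.08901 ≈ 1063.990

1064.0px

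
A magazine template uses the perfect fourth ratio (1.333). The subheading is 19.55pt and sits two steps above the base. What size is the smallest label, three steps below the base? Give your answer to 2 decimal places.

The gap is -3 − (2) = -5 steps, so the factor is 1.333^-5.
19.55 ÷ 1.333⁵ = 19.55 ÷ 4.20873 ≈ 4.645

4.65pt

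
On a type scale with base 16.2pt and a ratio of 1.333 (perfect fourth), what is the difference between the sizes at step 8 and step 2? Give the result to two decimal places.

132.71pt

Step 2: 16.2 × 1.333² = 28.7856pt
Step 8: 16.2 × 1.333⁸ = 161.4939pt
Difference: 161.4939 − 28.7856 = 132.7083pt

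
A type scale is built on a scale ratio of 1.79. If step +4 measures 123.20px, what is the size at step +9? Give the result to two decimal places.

123.20 × 1.79⁵ = 123.20 × 18.37660 ≈ 2263.997

2264.00px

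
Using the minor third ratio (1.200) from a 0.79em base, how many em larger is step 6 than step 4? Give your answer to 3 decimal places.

Step 4: 0.79 × 1.200⁴ = 1.63814em
Step 6: 0.79 × 1.200⁶ = 2.35893em
Difference: 2.35893 − 1.63814 = 0.72079em

0.721em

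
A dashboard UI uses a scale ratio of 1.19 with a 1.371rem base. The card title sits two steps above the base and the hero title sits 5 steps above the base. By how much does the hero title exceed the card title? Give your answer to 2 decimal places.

Step 2: 1.371 × 1.19² = 1.9415rem
Step 5: 1.371 × 1.19⁵ = 3.2717rem
Difference: 3.2717 − 1.9415 = 1.3302rem

1.33rem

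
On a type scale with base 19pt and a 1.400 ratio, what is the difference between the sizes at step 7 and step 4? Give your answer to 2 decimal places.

127.30pt

Step 4: 19.0 × 1.400⁴ = 72.9904pt
Step 7: 19.0 × 1.400⁷ = 200.2857pt
Difference: 200.2857 − 72.9904 = 127.2953pt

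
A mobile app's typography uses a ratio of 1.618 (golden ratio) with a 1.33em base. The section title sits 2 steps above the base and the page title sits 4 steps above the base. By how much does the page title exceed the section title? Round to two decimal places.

Step 2: 1.33 × 1.618² = 3.4818em
Step 4: 1.33 × 1.618⁴ = 9.1152em
Difference: 9.1152 − 3.4818 = 5.6334em

5.63em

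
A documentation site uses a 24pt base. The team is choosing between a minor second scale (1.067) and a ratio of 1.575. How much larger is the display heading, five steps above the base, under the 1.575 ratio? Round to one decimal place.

Minor second: 24.0 × 1.067⁵ = 33.192pt
At 1.575: 24.0 × 1.575⁵ = 232.602pt
Difference: 232.602 − 33.192 = 199.410pt

199.4pt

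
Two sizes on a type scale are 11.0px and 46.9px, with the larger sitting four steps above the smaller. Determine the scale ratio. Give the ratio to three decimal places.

The ratio satisfies 11.0 × r⁴ = 46.9, so r = (46.9 / 11.0)^(1/4).
r = 4.2636^(1/4) ≈ 1.4370

1.437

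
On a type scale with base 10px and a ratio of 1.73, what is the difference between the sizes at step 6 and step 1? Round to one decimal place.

250.8px

Step 1: 10.0 × 1.73 = 17.300px
Step 6: 10.0 × 1.73⁶ = 268.088px
Difference: 268.088 − 17.300 = 250.788px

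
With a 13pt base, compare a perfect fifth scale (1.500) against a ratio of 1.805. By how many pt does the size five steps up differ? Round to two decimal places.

150.36pt

Perfect fifth: 13.0 × 1.500⁵ = 98.7188pt
At 1.805: 13.0 × 1.805⁵ = 249.0746pt
Difference: 249.0746 − 98.7188 = 150.3558pt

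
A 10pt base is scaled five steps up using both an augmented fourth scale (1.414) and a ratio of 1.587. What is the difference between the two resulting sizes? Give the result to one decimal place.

44.1pt

Augmented fourth: 10.0 × 1.414⁵ = 56.526pt
At 1.587: 10.0 × 1.587⁵ = 100.666pt
Difference: 100.666 − 56.526 = 44.140pt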